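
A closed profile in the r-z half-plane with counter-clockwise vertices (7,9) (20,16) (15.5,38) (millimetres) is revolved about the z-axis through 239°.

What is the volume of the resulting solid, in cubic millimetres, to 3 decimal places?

Volume = 9381.163 mm³

Profile (r,z), 3 vertices: (7,9) (20,16) (15.5,38)
edge 0: (7,9)→(20,16)  cross = 7·16 − 20·9 = -68.0000; (r_i+r_j)·cross = 27·-68.0000 = -1836.0000
edge 1: (20,16)→(15.5,38)  cross = 20·38 − 15.5·16 = 512.0000; (r_i+r_j)·cross = 35.5·512.0000 = 18176.0000
edge 2: (15.5,38)→(7,9)  cross = 15.5·9 − 7·38 = -126.5000; (r_i+r_j)·cross = 22.5·-126.5000 = -2846.2500
Σcross = 317.5000 → A = |Σcross|/2 = 158.7500 mm²
Σ(r_i+r_j)·cross = 13493.7500 → first moment M = |Σ|/6 = 2248.9583
R_c = M/A = 2248.9583/158.7500 = 14.1667 mm
θ = 239° = 4.171337 rad
V = θ·R_c·A = 4.171337·14.1667·158.7500 = 9381.163 mm³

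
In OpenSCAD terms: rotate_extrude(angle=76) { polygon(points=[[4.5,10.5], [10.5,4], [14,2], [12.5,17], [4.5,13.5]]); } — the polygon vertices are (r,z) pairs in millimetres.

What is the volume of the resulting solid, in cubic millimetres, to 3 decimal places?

Profile (r,z), 5 vertices: (4.5,10.5) (10.5,4) (14,2) (12.5,17) (4.5,13.5)
edge 0: (4.5,10.5)→(10.5,4)  cross = 4.5·4 − 10.5·10.5 = -92.2500; (r_i+r_j)·cross = 15·-92.2500 = -1383.7500
edge 1: (10.5,4)→(14,2)  cross = 10.5·2 − 14·4 = -35.0000; (r_i+r_j)·cross = 24.5·-35.0000 = -857.5000
edge 2: (14,2)→(12.5,17)  cross = 14·17 − 12.5·2 = 213.0000; (r_i+r_j)·cross = 26.5·213.0000 = 5644.5000
edge 3: (12.5,17)→(4.5,13.5)  cross = 12.5·13.5 − 4.5·17 = 92.2500; (r_i+r_j)·cross = 17·92.2500 = 1568.2500
edge 4: (4.5,13.5)→(4.5,10.5)  cross = 4.5·10.5 − 4.5·13.5 = -13.5000; (r_i+r_j)·cross = 9·-13.5000 = -121.5000
Σcross = 164.5000 → A = |Σcross|/2 = 82.2500 mm²
Σ(r_i+r_j)·cross = 4850.0000 → first moment M = |Σ|/6 = 808.3333
R_c = M/A = 808.3333/82.2500 = 9.8278 mm
θ = 76° = 1.326450 rad
V = θ·R_c·A = 1.326450·9.8278·82.2500 = 1072.214 mm³

Volume = 1072.214 mm³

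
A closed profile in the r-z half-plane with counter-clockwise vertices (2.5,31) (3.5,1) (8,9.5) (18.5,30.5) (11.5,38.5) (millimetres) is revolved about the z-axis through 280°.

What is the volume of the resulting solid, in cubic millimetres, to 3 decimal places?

Volume = 12992.289 mm³

Profile (r,z), 5 vertices: (2.5,31) (3.5,1) (8,9.5) (18.5,30.5) (11.5,38.5)
edge 0: (2.5,31)→(3.5,1)  cross = 2.5·1 − 3.5·31 = -106.0000; (r_i+r_j)·cross = 6·-106.0000 = -636.0000
edge 1: (3.5,1)→(8,9.5)  cross = 3.5·9.5 − 8·1 = 25.2500; (r_i+r_j)·cross = 11.5·25.2500 = 290.3750
edge 2: (8,9.5)→(18.5,30.5)  cross = 8·30.5 − 18.5·9.5 = 68.2500; (r_i+r_j)·cross = 26.5·68.2500 = 1808.6250
edge 3: (18.5,30.5)→(11.5,38.5)  cross = 18.5·38.5 − 11.5·30.5 = 361.5000; (r_i+r_j)·cross = 30·361.5000 = 10845.0000
edge 4: (11.5,38.5)→(2.5,31)  cross = 11.5·31 − 2.5·38.5 = 260.2500; (r_i+r_j)·cross = 14·260.2500 = 3643.5000
Σcross = 609.2500 → A = |Σcross|/2 = 304.6250 mm²
Σ(r_i+r_j)·cross = 15951.5000 → first moment M = |Σ|/6 = 2658.5833
R_c = M/A = 2658.5833/304.6250 = 8.7274 mm
θ = 280° = 4.886922 rad
V = θ·R_c·A = 4.886922·8.7274·304.6250 = 12992.289 mm³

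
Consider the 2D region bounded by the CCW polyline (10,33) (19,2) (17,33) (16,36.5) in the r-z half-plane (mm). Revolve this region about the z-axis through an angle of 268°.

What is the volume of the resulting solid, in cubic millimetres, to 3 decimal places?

Volume = 8603.059 mm³

Profile (r,z), 4 vertices: (10,33) (19,2) (17,33) (16,36.5)
edge 0: (10,33)→(19,2)  cross = 10·2 − 19·33 = -607.0000; (r_i+r_j)·cross = 29·-607.0000 = -17603.0000
edge 1: (19,2)→(17,33)  cross = 19·33 − 17·2 = 593.0000; (r_i+r_j)·cross = 36·593.0000 = 21348.0000
edge 2: (17,33)→(16,36.5)  cross = 17·36.5 − 16·33 = 92.5000; (r_i+r_j)·cross = 33·92.5000 = 3052.5000
edge 3: (16,36.5)→(10,33)  cross = 16·33 − 10·36.5 = 163.0000; (r_i+r_j)·cross = 26·163.0000 = 4238.0000
Σcross = 241.5000 → A = |Σcross|/2 = 120.7500 mm²
Σ(r_i+r_j)·cross = 11035.5000 → first moment M = |Σ|/6 = 1839.2500
R_c = M/A = 1839.2500/120.7500 = 15.2319 mm
θ = 268° = 4.677482 rad
V = θ·R_c·A = 4.677482·15.2319·120.7500 = 8603.059 mm³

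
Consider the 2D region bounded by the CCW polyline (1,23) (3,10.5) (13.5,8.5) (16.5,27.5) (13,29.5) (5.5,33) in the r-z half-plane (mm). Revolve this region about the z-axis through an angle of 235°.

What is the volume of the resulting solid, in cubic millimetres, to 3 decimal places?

Volume = 9661.396 mm³

Profile (r,z), 6 vertices: (1,23) (3,10.5) (13.5,8.5) (16.5,27.5) (13,29.5) (5.5,33)
edge 0: (1,23)→(3,10.5)  cross = 1·10.5 − 3·23 = -58.5000; (r_i+r_j)·cross = 4·-58.5000 = -234.0000
edge 1: (3,10.5)→(13.5,8.5)  cross = 3·8.5 − 13.5·10.5 = -116.2500; (r_i+r_j)·cross = 16.5·-116.2500 = -1918.1250
edge 2: (13.5,8.5)→(16.5,27.5)  cross = 13.5·27.5 − 16.5·8.5 = 231.0000; (r_i+r_j)·cross = 30·231.0000 = 6930.0000
edge 3: (16.5,27.5)→(13,29.5)  cross = 16.5·29.5 − 13·27.5 = 129.2500; (r_i+r_j)·cross = 29.5·129.2500 = 3812.8750
edge 4: (13,29.5)→(5.5,33)  cross = 13·33 − 5.5·29.5 = 266.7500; (r_i+r_j)·cross = 18.5·266.7500 = 4934.8750
edge 5: (5.5,33)→(1,23)  cross = 5.5·23 − 1·33 = 93.5000; (r_i+r_j)·cross = 6.5·93.5000 = 607.7500
Σcross = 545.7500 → A = |Σcross|/2 = 272.8750 mm²
Σ(r_i+r_j)·cross = 14133.3750 → first moment M = |Σ|/6 = 2355.5625
R_c = M/A = 2355.5625/272.8750 = 8.6324 mm
θ = 235° = 4.101524 rad
V = θ·R_c·A = 4.101524·8.6324·272.8750 = 9661.396 mm³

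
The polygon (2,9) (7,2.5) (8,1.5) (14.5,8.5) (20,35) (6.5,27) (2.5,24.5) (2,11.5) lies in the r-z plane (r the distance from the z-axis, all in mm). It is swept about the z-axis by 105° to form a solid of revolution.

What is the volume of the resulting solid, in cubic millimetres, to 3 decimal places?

Volume = 6418.896 mm³

Profile (r,z), 8 vertices: (2,9) (7,2.5) (8,1.5) (14.5,8.5) (20,35) (6.5,27) (2.5,24.5) (2,11.5)
edge 0: (2,9)→(7,2.5)  cross = 2·2.5 − 7·9 = -58.0000; (r_i+r_j)·cross = 9·-58.0000 = -522.0000
edge 1: (7,2.5)→(8,1.5)  cross = 7·1.5 − 8·2.5 = -9.5000; (r_i+r_j)·cross = 15·-9.5000 = -142.5000
edge 2: (8,1.5)→(14.5,8.5)  cross = 8·8.5 − 14.5·1.5 = 46.2500; (r_i+r_j)·cross = 22.5·46.2500 = 1040.6250
edge 3: (14.5,8.5)→(20,35)  cross = 14.5·35 − 20·8.5 = 337.5000; (r_i+r_j)·cross = 34.5·337.5000 = 11643.7500
edge 4: (20,35)→(6.5,27)  cross = 20·27 − 6.5·35 = 312.5000; (r_i+r_j)·cross = 26.5·312.5000 = 8281.2500
edge 5: (6.5,27)→(2.5,24.5)  cross = 6.5·24.5 − 2.5·27 = 91.7500; (r_i+r_j)·cross = 9·91.7500 = 825.7500
edge 6: (2.5,24.5)→(2,11.5)  cross = 2.5·11.5 − 2·24.5 = -20.2500; (r_i+r_j)·cross = 4.5·-20.2500 = -91.1250
edge 7: (2,11.5)→(2,9)  cross = 2·9 − 2·11.5 = -5.0000; (r_i+r_j)·cross = 4·-5.0000 = -20.0000
Σcross = 695.2500 → A = |Σcross|/2 = 347.6250 mm²
Σ(r_i+r_j)·cross = 21015.7500 → first moment M = |Σ|/6 = 3502.6250
R_c = M/A = 3502.6250/347.6250 = 10.0759 mm
θ = 105° = 1.832596 rad
V = θ·R_c·A = 1.832596·10.0759·347.6250 = 6418.896 mm³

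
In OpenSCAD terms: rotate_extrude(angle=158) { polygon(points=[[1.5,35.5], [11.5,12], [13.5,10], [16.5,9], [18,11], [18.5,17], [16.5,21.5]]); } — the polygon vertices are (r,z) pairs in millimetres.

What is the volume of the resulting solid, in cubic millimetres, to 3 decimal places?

Profile (r,z), 7 vertices: (1.5,35.5) (11.5,12) (13.5,10) (16.5,9) (18,11) (18.5,17) (16.5,21.5)
edge 0: (1.5,35.5)→(11.5,12)  cross = 1.5·12 − 11.5·35.5 = -390.2500; (r_i+r_j)·cross = 13·-390.2500 = -5073.2500
edge 1: (11.5,12)→(13.5,10)  cross = 11.5·10 − 13.5·12 = -47.0000; (r_i+r_j)·cross = 25·-47.0000 = -1175.0000
edge 2: (13.5,10)→(16.5,9)  cross = 13.5·9 − 16.5·10 = -43.5000; (r_i+r_j)·cross = 30·-43.5000 = -1305.0000
edge 3: (16.5,9)→(18,11)  cross = 16.5·11 − 18·9 = 19.5000; (r_i+r_j)·cross = 34.5·19.5000 = 672.7500
edge 4: (18,11)→(18.5,17)  cross = 18·17 − 18.5·11 = 102.5000; (r_i+r_j)·cross = 36.5·102.5000 = 3741.2500
edge 5: (18.5,17)→(16.5,21.5)  cross = 18.5·21.5 − 16.5·17 = 117.2500; (r_i+r_j)·cross = 35·117.2500 = 4103.7500
edge 6: (16.5,21.5)→(1.5,35.5)  cross = 16.5·35.5 − 1.5·21.5 = 553.5000; (r_i+r_j)·cross = 18·553.5000 = 9963.0000
Σcross = 312.0000 → A = |Σcross|/2 = 156.0000 mm²
Σ(r_i+r_j)·cross = 10927.5000 → first moment M = |Σ|/6 = 1821.2500
R_c = M/A = 1821.2500/156.0000 = 11.6747 mm
θ = 158° = 2.757620 rad
V = θ·R_c·A = 2.757620·11.6747·156.0000 = 5022.316 mm³

Volume = 5022.316 mm³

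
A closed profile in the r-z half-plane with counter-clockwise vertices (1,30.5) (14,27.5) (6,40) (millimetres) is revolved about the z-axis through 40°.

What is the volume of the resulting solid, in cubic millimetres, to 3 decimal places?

Volume = 338.419 mm³

Profile (r,z), 3 vertices: (1,30.5) (14,27.5) (6,40)
edge 0: (1,30.5)→(14,27.5)  cross = 1·27.5 − 14·30.5 = -399.5000; (r_i+r_j)·cross = 15·-399.5000 = -5992.5000
edge 1: (14,27.5)→(6,40)  cross = 14·40 − 6·27.5 = 395.0000; (r_i+r_j)·cross = 20·395.0000 = 7900.0000
edge 2: (6,40)→(1,30.5)  cross = 6·30.5 − 1·40 = 143.0000; (r_i+r_j)·cross = 7·143.0000 = 1001.0000
Σcross = 138.5000 → A = |Σcross|/2 = 69.2500 mm²
Σ(r_i+r_j)·cross = 2908.5000 → first moment M = |Σ|/6 = 484.7500
R_c = M/A = 484.7500/69.2500 = 7.0000 mm
θ = 40° = 0.698132 rad
V = θ·R_c·A = 0.698132·7.0000·69.2500 = 338.419 mm³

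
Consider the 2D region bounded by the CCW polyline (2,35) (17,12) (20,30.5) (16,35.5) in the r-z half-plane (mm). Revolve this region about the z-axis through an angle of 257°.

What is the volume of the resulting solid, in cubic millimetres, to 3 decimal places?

Profile (r,z), 4 vertices: (2,35) (17,12) (20,30.5) (16,35.5)
edge 0: (2,35)→(17,12)  cross = 2·12 − 17·35 = -571.0000; (r_i+r_j)·cross = 19·-571.0000 = -10849.0000
edge 1: (17,12)→(20,30.5)  cross = 17·30.5 − 20·12 = 278.5000; (r_i+r_j)·cross = 37·278.5000 = 10304.5000
edge 2: (20,30.5)→(16,35.5)  cross = 20·35.5 − 16·30.5 = 222.0000; (r_i+r_j)·cross = 36·222.0000 = 7992.0000
edge 3: (16,35.5)→(2,35)  cross = 16·35 − 2·35.5 = 489.0000; (r_i+r_j)·cross = 18·489.0000 = 8802.0000
Σcross = 418.5000 → A = |Σcross|/2 = 209.2500 mm²
Σ(r_i+r_j)·cross = 16249.5000 → first moment M = |Σ|/6 = 2708.2500
R_c = M/A = 2708.2500/209.2500 = 12.9427 mm
θ = 257° = 4.485496 rad
V = θ·R_c·A = 4.485496·12.9427·209.2500 = 12147.845 mm³

Volume = 12147.845 mm³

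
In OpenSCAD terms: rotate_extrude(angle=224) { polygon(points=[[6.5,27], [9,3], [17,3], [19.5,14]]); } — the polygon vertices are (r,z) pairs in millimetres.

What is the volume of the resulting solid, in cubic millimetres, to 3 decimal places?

Volume = 8983.140 mm³

Profile (r,z), 4 vertices: (6.5,27) (9,3) (17,3) (19.5,14)
edge 0: (6.5,27)→(9,3)  cross = 6.5·3 − 9·27 = -223.5000; (r_i+r_j)·cross = 15.5·-223.5000 = -3464.2500
edge 1: (9,3)→(17,3)  cross = 9·3 − 17·3 = -24.0000; (r_i+r_j)·cross = 26·-24.0000 = -624.0000
edge 2: (17,3)→(19.5,14)  cross = 17·14 − 19.5·3 = 179.5000; (r_i+r_j)·cross = 36.5·179.5000 = 6551.7500
edge 3: (19.5,14)→(6.5,27)  cross = 19.5·27 − 6.5·14 = 435.5000; (r_i+r_j)·cross = 26·435.5000 = 11323.0000
Σcross = 367.5000 → A = |Σcross|/2 = 183.7500 mm²
Σ(r_i+r_j)·cross = 13786.5000 → first moment M = |Σ|/6 = 2297.7500
R_c = M/A = 2297.7500/183.7500 = 12.5048 mm
θ = 224° = 3.909538 rad
V = θ·R_c·A = 3.909538·12.5048·183.7500 = 8983.140 mm³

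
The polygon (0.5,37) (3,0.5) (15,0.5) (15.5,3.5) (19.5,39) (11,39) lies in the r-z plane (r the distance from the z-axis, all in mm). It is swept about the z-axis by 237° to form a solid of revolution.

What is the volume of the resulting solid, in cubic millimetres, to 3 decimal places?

Volume = 23581.100 mm³

Profile (r,z), 6 vertices: (0.5,37) (3,0.5) (15,0.5) (15.5,3.5) (19.5,39) (11,39)
edge 0: (0.5,37)→(3,0.5)  cross = 0.5·0.5 − 3·37 = -110.7500; (r_i+r_j)·cross = 3.5·-110.7500 = -387.6250
edge 1: (3,0.5)→(15,0.5)  cross = 3·0.5 − 15·0.5 = -6.0000; (r_i+r_j)·cross = 18·-6.0000 = -108.0000
edge 2: (15,0.5)→(15.5,3.5)  cross = 15·3.5 − 15.5·0.5 = 44.7500; (r_i+r_j)·cross = 30.5·44.7500 = 1364.8750
edge 3: (15.5,3.5)→(19.5,39)  cross = 15.5·39 − 19.5·3.5 = 536.2500; (r_i+r_j)·cross = 35·536.2500 = 18768.7500
edge 4: (19.5,39)→(11,39)  cross = 19.5·39 − 11·39 = 331.5000; (r_i+r_j)·cross = 30.5·331.5000 = 10110.7500
edge 5: (11,39)→(0.5,37)  cross = 11·37 − 0.5·39 = 387.5000; (r_i+r_j)·cross = 11.5·387.5000 = 4456.2500
Σcross = 1183.2500 → A = |Σcross|/2 = 591.6250 mm²
Σ(r_i+r_j)·cross = 34205.0000 → first moment M = |Σ|/6 = 5700.8333
R_c = M/A = 5700.8333/591.6250 = 9.6359 mm
θ = 237° = 4.136430 rad
V = θ·R_c·A = 4.136430·9.6359·591.6250 = 23581.100 mm³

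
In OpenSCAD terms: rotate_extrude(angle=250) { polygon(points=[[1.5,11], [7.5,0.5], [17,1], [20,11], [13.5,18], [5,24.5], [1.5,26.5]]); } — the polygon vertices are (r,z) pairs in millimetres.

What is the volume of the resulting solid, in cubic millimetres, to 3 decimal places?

Volume = 12733.995 mm³

Profile (r,z), 7 vertices: (1.5,11) (7.5,0.5) (17,1) (20,11) (13.5,18) (5,24.5) (1.5,26.5)
edge 0: (1.5,11)→(7.5,0.5)  cross = 1.5·0.5 − 7.5·11 = -81.7500; (r_i+r_j)·cross = 9·-81.7500 = -735.7500
edge 1: (7.5,0.5)→(17,1)  cross = 7.5·1 − 17·0.5 = -1.0000; (r_i+r_j)·cross = 24.5·-1.0000 = -24.5000
edge 2: (17,1)→(20,11)  cross = 17·11 − 20·1 = 167.0000; (r_i+r_j)·cross = 37·167.0000 = 6179.0000
edge 3: (20,11)→(13.5,18)  cross = 20·18 − 13.5·11 = 211.5000; (r_i+r_j)·cross = 33.5·211.5000 = 7085.2500
edge 4: (13.5,18)→(5,24.5)  cross = 13.5·24.5 − 5·18 = 240.7500; (r_i+r_j)·cross = 18.5·240.7500 = 4453.8750
edge 5: (5,24.5)→(1.5,26.5)  cross = 5·26.5 − 1.5·24.5 = 95.7500; (r_i+r_j)·cross = 6.5·95.7500 = 622.3750
edge 6: (1.5,26.5)→(1.5,11)  cross = 1.5·11 − 1.5·26.5 = -23.2500; (r_i+r_j)·cross = 3·-23.2500 = -69.7500
Σcross = 609.0000 → A = |Σcross|/2 = 304.5000 mm²
Σ(r_i+r_j)·cross = 17510.5000 → first moment M = |Σ|/6 = 2918.4167
R_c = M/A = 2918.4167/304.5000 = 9.5843 mm
θ = 250° = 4.363323 rad
V = θ·R_c·A = 4.363323·9.5843·304.5000 = 12733.995 mm³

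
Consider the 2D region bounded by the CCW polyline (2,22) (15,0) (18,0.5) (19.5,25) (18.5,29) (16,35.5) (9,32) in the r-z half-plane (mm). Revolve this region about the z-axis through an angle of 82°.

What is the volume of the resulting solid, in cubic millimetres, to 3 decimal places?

Volume = 6678.137 mm³

Profile (r,z), 7 vertices: (2,22) (15,0) (18,0.5) (19.5,25) (18.5,29) (16,35.5) (9,32)
edge 0: (2,22)→(15,0)  cross = 2·0 − 15·22 = -330.0000; (r_i+r_j)·cross = 17·-330.0000 = -5610.0000
edge 1: (15,0)→(18,0.5)  cross = 15·0.5 − 18·0 = 7.5000; (r_i+r_j)·cross = 33·7.5000 = 247.5000
edge 2: (18,0.5)→(19.5,25)  cross = 18·25 − 19.5·0.5 = 440.2500; (r_i+r_j)·cross = 37.5·440.2500 = 16509.3750
edge 3: (19.5,25)→(18.5,29)  cross = 19.5·29 − 18.5·25 = 103.0000; (r_i+r_j)·cross = 38·103.0000 = 3914.0000
edge 4: (18.5,29)→(16,35.5)  cross = 18.5·35.5 − 16·29 = 192.7500; (r_i+r_j)·cross = 34.5·192.7500 = 6649.8750
edge 5: (16,35.5)→(9,32)  cross = 16·32 − 9·35.5 = 192.5000; (r_i+r_j)·cross = 25·192.5000 = 4812.5000
edge 6: (9,32)→(2,22)  cross = 9·22 − 2·32 = 134.0000; (r_i+r_j)·cross = 11·134.0000 = 1474.0000
Σcross = 740.0000 → A = |Σcross|/2 = 370.0000 mm²
Σ(r_i+r_j)·cross = 27997.2500 → first moment M = |Σ|/6 = 4666.2083
R_c = M/A = 4666.2083/370.0000 = 12.6114 mm
θ = 82° = 1.431170 rad
V = θ·R_c·A = 1.431170·12.6114·370.0000 = 6678.137 mm³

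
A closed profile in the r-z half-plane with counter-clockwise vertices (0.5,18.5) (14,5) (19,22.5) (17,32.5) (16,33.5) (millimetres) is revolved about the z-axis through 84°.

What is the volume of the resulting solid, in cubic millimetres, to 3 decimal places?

Volume = 4457.331 mm³

Profile (r,z), 5 vertices: (0.5,18.5) (14,5) (19,22.5) (17,32.5) (16,33.5)
edge 0: (0.5,18.5)→(14,5)  cross = 0.5·5 − 14·18.5 = -256.5000; (r_i+r_j)·cross = 14.5·-256.5000 = -3719.2500
edge 1: (14,5)→(19,22.5)  cross = 14·22.5 − 19·5 = 220.0000; (r_i+r_j)·cross = 33·220.0000 = 7260.0000
edge 2: (19,22.5)→(17,32.5)  cross = 19·32.5 − 17·22.5 = 235.0000; (r_i+r_j)·cross = 36·235.0000 = 8460.0000
edge 3: (17,32.5)→(16,33.5)  cross = 17·33.5 − 16·32.5 = 49.5000; (r_i+r_j)·cross = 33·49.5000 = 1633.5000
edge 4: (16,33.5)→(0.5,18.5)  cross = 16·18.5 − 0.5·33.5 = 279.2500; (r_i+r_j)·cross = 16.5·279.2500 = 4607.6250
Σcross = 527.2500 → A = |Σcross|/2 = 263.6250 mm²
Σ(r_i+r_j)·cross = 18241.8750 → first moment M = |Σ|/6 = 3040.3125
R_c = M/A = 3040.3125/263.6250 = 11.5327 mm
θ = 84° = 1.466077 rad
V = θ·R_c·A = 1.466077·11.5327·263.6250 = 4457.331 mm³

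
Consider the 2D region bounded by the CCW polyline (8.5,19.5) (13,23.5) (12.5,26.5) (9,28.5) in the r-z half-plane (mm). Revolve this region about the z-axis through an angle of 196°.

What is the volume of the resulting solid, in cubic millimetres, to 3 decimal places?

Profile (r,z), 4 vertices: (8.5,19.5) (13,23.5) (12.5,26.5) (9,28.5)
edge 0: (8.5,19.5)→(13,23.5)  cross = 8.5·23.5 − 13·19.5 = -53.7500; (r_i+r_j)·cross = 21.5·-53.7500 = -1155.6250
edge 1: (13,23.5)→(12.5,26.5)  cross = 13·26.5 − 12.5·23.5 = 50.7500; (r_i+r_j)·cross = 25.5·50.7500 = 1294.1250
edge 2: (12.5,26.5)→(9,28.5)  cross = 12.5·28.5 − 9·26.5 = 117.7500; (r_i+r_j)·cross = 21.5·117.7500 = 2531.6250
edge 3: (9,28.5)→(8.5,19.5)  cross = 9·19.5 − 8.5·28.5 = -66.7500; (r_i+r_j)·cross = 17.5·-66.7500 = -1168.1250
Σcross = 48.0000 → A = |Σcross|/2 = 24.0000 mm²
Σ(r_i+r_j)·cross = 1502.0000 → first moment M = |Σ|/6 = 250.3333
R_c = M/A = 250.3333/24.0000 = 10.4306 mm
θ = 196° = 3.420845 rad
V = θ·R_c·A = 3.420845·10.4306·24.0000 = 856.352 mm³

Volume = 856.352 mm³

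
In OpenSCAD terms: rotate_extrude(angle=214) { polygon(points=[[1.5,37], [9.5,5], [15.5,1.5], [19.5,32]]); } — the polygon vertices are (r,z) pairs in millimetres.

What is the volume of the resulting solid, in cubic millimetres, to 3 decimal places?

Volume = 15633.796 mm³

Profile (r,z), 4 vertices: (1.5,37) (9.5,5) (15.5,1.5) (19.5,32)
edge 0: (1.5,37)→(9.5,5)  cross = 1.5·5 − 9.5·37 = -344.0000; (r_i+r_j)·cross = 11·-344.0000 = -3784.0000
edge 1: (9.5,5)→(15.5,1.5)  cross = 9.5·1.5 − 15.5·5 = -63.2500; (r_i+r_j)·cross = 25·-63.2500 = -1581.2500
edge 2: (15.5,1.5)→(19.5,32)  cross = 15.5·32 − 19.5·1.5 = 466.7500; (r_i+r_j)·cross = 35·466.7500 = 16336.2500
edge 3: (19.5,32)→(1.5,37)  cross = 19.5·37 − 1.5·32 = 673.5000; (r_i+r_j)·cross = 21·673.5000 = 14143.5000
Σcross = 733.0000 → A = |Σcross|/2 = 366.5000 mm²
Σ(r_i+r_j)·cross = 25114.5000 → first moment M = |Σ|/6 = 4185.7500
R_c = M/A = 4185.7500/366.5000 = 11.4209 mm
θ = 214° = 3.735005 rad
V = θ·R_c·A = 3.735005·11.4209·366.5000 = 15633.796 mm³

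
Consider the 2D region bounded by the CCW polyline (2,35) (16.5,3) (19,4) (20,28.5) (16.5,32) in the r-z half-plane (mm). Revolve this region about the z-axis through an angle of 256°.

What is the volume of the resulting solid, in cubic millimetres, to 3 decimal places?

Volume = 17455.806 mm³

Profile (r,z), 5 vertices: (2,35) (16.5,3) (19,4) (20,28.5) (16.5,32)
edge 0: (2,35)→(16.5,3)  cross = 2·3 − 16.5·35 = -571.5000; (r_i+r_j)·cross = 18.5·-571.5000 = -10572.7500
edge 1: (16.5,3)→(19,4)  cross = 16.5·4 − 19·3 = 9.0000; (r_i+r_j)·cross = 35.5·9.0000 = 319.5000
edge 2: (19,4)→(20,28.5)  cross = 19·28.5 − 20·4 = 461.5000; (r_i+r_j)·cross = 39·461.5000 = 17998.5000
edge 3: (20,28.5)→(16.5,32)  cross = 20·32 − 16.5·28.5 = 169.7500; (r_i+r_j)·cross = 36.5·169.7500 = 6195.8750
edge 4: (16.5,32)→(2,35)  cross = 16.5·35 − 2·32 = 513.5000; (r_i+r_j)·cross = 18.5·513.5000 = 9499.7500
Σcross = 582.2500 → A = |Σcross|/2 = 291.1250 mm²
Σ(r_i+r_j)·cross = 23440.8750 → first moment M = |Σ|/6 = 3906.8125
R_c = M/A = 3906.8125/291.1250 = 13.4197 mm
θ = 256° = 4.468043 rad
V = θ·R_c·A = 4.468043·13.4197·291.1250 = 17455.806 mm³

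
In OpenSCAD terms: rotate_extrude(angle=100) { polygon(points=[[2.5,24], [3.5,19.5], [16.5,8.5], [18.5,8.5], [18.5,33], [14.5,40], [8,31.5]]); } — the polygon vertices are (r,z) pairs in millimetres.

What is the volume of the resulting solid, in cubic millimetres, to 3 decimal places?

Profile (r,z), 7 vertices: (2.5,24) (3.5,19.5) (16.5,8.5) (18.5,8.5) (18.5,33) (14.5,40) (8,31.5)
edge 0: (2.5,24)→(3.5,19.5)  cross = 2.5·19.5 − 3.5·24 = -35.2500; (r_i+r_j)·cross = 6·-35.2500 = -211.5000
edge 1: (3.5,19.5)→(16.5,8.5)  cross = 3.5·8.5 − 16.5·19.5 = -292.0000; (r_i+r_j)·cross = 20·-292.0000 = -5840.0000
edge 2: (16.5,8.5)→(18.5,8.5)  cross = 16.5·8.5 − 18.5·8.5 = -17.0000; (r_i+r_j)·cross = 35·-17.0000 = -595.0000
edge 3: (18.5,8.5)→(18.5,33)  cross = 18.5·33 − 18.5·8.5 = 453.2500; (r_i+r_j)·cross = 37·453.2500 = 16770.2500
edge 4: (18.5,33)→(14.5,40)  cross = 18.5·40 − 14.5·33 = 261.5000; (r_i+r_j)·cross = 33·261.5000 = 8629.5000
edge 5: (14.5,40)→(8,31.5)  cross = 14.5·31.5 − 8·40 = 136.7500; (r_i+r_j)·cross = 22.5·136.7500 = 3076.8750
edge 6: (8,31.5)→(2.5,24)  cross = 8·24 − 2.5·31.5 = 113.2500; (r_i+r_j)·cross = 10.5·113.2500 = 1189.1250
Σcross = 620.5000 → A = |Σcross|/2 = 310.2500 mm²
Σ(r_i+r_j)·cross = 23019.2500 → first moment M = |Σ|/6 = 3836.5417
R_c = M/A = 3836.5417/310.2500 = 12.3660 mm
θ = 100° = 1.745329 rad
V = θ·R_c·A = 1.745329·12.3660·310.2500 = 6696.028 mm³

Volume = 6696.028 mm³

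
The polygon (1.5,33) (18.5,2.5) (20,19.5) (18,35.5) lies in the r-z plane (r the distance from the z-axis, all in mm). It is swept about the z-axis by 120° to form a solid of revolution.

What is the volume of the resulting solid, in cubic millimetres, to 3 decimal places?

Profile (r,z), 4 vertices: (1.5,33) (18.5,2.5) (20,19.5) (18,35.5)
edge 0: (1.5,33)→(18.5,2.5)  cross = 1.5·2.5 − 18.5·33 = -606.7500; (r_i+r_j)·cross = 20·-606.7500 = -12135.0000
edge 1: (18.5,2.5)→(20,19.5)  cross = 18.5·19.5 − 20·2.5 = 310.7500; (r_i+r_j)·cross = 38.5·310.7500 = 11963.8750
edge 2: (20,19.5)→(18,35.5)  cross = 20·35.5 − 18·19.5 = 359.0000; (r_i+r_j)·cross = 38·359.0000 = 13642.0000
edge 3: (18,35.5)→(1.5,33)  cross = 18·33 − 1.5·35.5 = 540.7500; (r_i+r_j)·cross = 19.5·540.7500 = 10544.6250
Σcross = 603.7500 → A = |Σcross|/2 = 301.8750 mm²
Σ(r_i+r_j)·cross = 24015.5000 → first moment M = |Σ|/6 = 4002.5833
R_c = M/A = 4002.5833/301.8750 = 13.2591 mm
θ = 120° = 2.094395 rad
V = θ·R_c·A = 2.094395·13.2591·301.8750 = 8382.991 mm³

Volume = 8382.991 mm³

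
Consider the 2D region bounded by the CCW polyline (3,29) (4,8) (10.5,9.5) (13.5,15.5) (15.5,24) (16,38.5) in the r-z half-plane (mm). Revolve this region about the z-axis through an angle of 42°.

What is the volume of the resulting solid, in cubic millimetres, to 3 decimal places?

Profile (r,z), 6 vertices: (3,29) (4,8) (10.5,9.5) (13.5,15.5) (15.5,24) (16,38.5)
edge 0: (3,29)→(4,8)  cross = 3·8 − 4·29 = -92.0000; (r_i+r_j)·cross = 7·-92.0000 = -644.0000
edge 1: (4,8)→(10.5,9.5)  cross = 4·9.5 − 10.5·8 = -46.0000; (r_i+r_j)·cross = 14.5·-46.0000 = -667.0000
edge 2: (10.5,9.5)→(13.5,15.5)  cross = 10.5·15.5 − 13.5·9.5 = 34.5000; (r_i+r_j)·cross = 24·34.5000 = 828.0000
edge 3: (13.5,15.5)→(15.5,24)  cross = 13.5·24 − 15.5·15.5 = 83.7500; (r_i+r_j)·cross = 29·83.7500 = 2428.7500
edge 4: (15.5,24)→(16,38.5)  cross = 15.5·38.5 − 16·24 = 212.7500; (r_i+r_j)·cross = 31.5·212.7500 = 6701.6250
edge 5: (16,38.5)→(3,29)  cross = 16·29 − 3·38.5 = 348.5000; (r_i+r_j)·cross = 19·348.5000 = 6621.5000
Σcross = 541.5000 → A = |Σcross|/2 = 270.7500 mm²
Σ(r_i+r_j)·cross = 15268.8750 → first moment M = |Σ|/6 = 2544.8125
R_c = M/A = 2544.8125/270.7500 = 9.3991 mm
θ = 42° = 0.733038 rad
V = θ·R_c·A = 0.733038·9.3991·270.7500 = 1865.445 mm³

Volume = 1865.445 mm³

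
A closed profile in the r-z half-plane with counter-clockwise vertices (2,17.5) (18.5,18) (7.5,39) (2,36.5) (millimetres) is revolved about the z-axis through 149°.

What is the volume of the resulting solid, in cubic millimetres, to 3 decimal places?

Profile (r,z), 4 vertices: (2,17.5) (18.5,18) (7.5,39) (2,36.5)
edge 0: (2,17.5)→(18.5,18)  cross = 2·18 − 18.5·17.5 = -287.7500; (r_i+r_j)·cross = 20.5·-287.7500 = -5898.8750
edge 1: (18.5,18)→(7.5,39)  cross = 18.5·39 − 7.5·18 = 586.5000; (r_i+r_j)·cross = 26·586.5000 = 15249.0000
edge 2: (7.5,39)→(2,36.5)  cross = 7.5·36.5 − 2·39 = 195.7500; (r_i+r_j)·cross = 9.5·195.7500 = 1859.6250
edge 3: (2,36.5)→(2,17.5)  cross = 2·17.5 − 2·36.5 = -38.0000; (r_i+r_j)·cross = 4·-38.0000 = -152.0000
Σcross = 456.5000 → A = |Σcross|/2 = 228.2500 mm²
Σ(r_i+r_j)·cross = 11057.7500 → first moment M = |Σ|/6 = 1842.9583
R_c = M/A = 1842.9583/228.2500 = 8.0743 mm
θ = 149° = 2.600541 rad
V = θ·R_c·A = 2.600541·8.0743·228.2500 = 4792.688 mm³

Volume = 4792.688 mm³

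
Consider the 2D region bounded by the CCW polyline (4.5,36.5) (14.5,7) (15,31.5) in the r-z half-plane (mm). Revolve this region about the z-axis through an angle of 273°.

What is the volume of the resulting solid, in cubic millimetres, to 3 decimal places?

Volume = 7013.313 mm³

Profile (r,z), 3 vertices: (4.5,36.5) (14.5,7) (15,31.5)
edge 0: (4.5,36.5)→(14.5,7)  cross = 4.5·7 − 14.5·36.5 = -497.7500; (r_i+r_j)·cross = 19·-497.7500 = -9457.2500
edge 1: (14.5,7)→(15,31.5)  cross = 14.5·31.5 − 15·7 = 351.7500; (r_i+r_j)·cross = 29.5·351.7500 = 10376.6250
edge 2: (15,31.5)→(4.5,36.5)  cross = 15·36.5 − 4.5·31.5 = 405.7500; (r_i+r_j)·cross = 19.5·405.7500 = 7912.1250
Σcross = 259.7500 → A = |Σcross|/2 = 129.8750 mm²
Σ(r_i+r_j)·cross = 8831.5000 → first moment M = |Σ|/6 = 1471.9167
R_c = M/A = 1471.9167/129.8750 = 11.3333 mm
θ = 273° = 4.764749 rad
V = θ·R_c·A = 4.764749·11.3333·129.8750 = 7013.313 mm³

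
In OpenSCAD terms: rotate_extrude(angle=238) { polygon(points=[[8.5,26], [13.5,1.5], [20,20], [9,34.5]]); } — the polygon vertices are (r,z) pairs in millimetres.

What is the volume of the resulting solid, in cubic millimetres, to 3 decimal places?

Profile (r,z), 4 vertices: (8.5,26) (13.5,1.5) (20,20) (9,34.5)
edge 0: (8.5,26)→(13.5,1.5)  cross = 8.5·1.5 − 13.5·26 = -338.2500; (r_i+r_j)·cross = 22·-338.2500 = -7441.5000
edge 1: (13.5,1.5)→(20,20)  cross = 13.5·20 − 20·1.5 = 240.0000; (r_i+r_j)·cross = 33.5·240.0000 = 8040.0000
edge 2: (20,20)→(9,34.5)  cross = 20·34.5 − 9·20 = 510.0000; (r_i+r_j)·cross = 29·510.0000 = 14790.0000
edge 3: (9,34.5)→(8.5,26)  cross = 9·26 − 8.5·34.5 = -59.2500; (r_i+r_j)·cross = 17.5·-59.2500 = -1036.8750
Σcross = 352.5000 → A = |Σcross|/2 = 176.2500 mm²
Σ(r_i+r_j)·cross = 14351.6250 → first moment M = |Σ|/6 = 2391.9375
R_c = M/A = 2391.9375/176.2500 = 13.5713 mm
θ = 238° = 4.153884 rad
V = θ·R_c·A = 4.153884·13.5713·176.2500 = 9935.830 mm³

Volume = 9935.830 mm³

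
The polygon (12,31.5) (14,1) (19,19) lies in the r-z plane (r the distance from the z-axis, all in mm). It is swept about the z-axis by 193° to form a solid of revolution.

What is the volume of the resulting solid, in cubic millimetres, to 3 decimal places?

Volume = 4762.196 mm³

Profile (r,z), 3 vertices: (12,31.5) (14,1) (19,19)
edge 0: (12,31.5)→(14,1)  cross = 12·1 − 14·31.5 = -429.0000; (r_i+r_j)·cross = 26·-429.0000 = -11154.0000
edge 1: (14,1)→(19,19)  cross = 14·19 − 19·1 = 247.0000; (r_i+r_j)·cross = 33·247.0000 = 8151.0000
edge 2: (19,19)→(12,31.5)  cross = 19·31.5 − 12·19 = 370.5000; (r_i+r_j)·cross = 31·370.5000 = 11485.5000
Σcross = 188.5000 → A = |Σcross|/2 = 94.2500 mm²
Σ(r_i+r_j)·cross = 8482.5000 → first moment M = |Σ|/6 = 1413.7500
R_c = M/A = 1413.7500/94.2500 = 15.0000 mm
θ = 193° = 3.368485 rad
V = θ·R_c·A = 3.368485·15.0000·94.2500 = 4762.196 mm³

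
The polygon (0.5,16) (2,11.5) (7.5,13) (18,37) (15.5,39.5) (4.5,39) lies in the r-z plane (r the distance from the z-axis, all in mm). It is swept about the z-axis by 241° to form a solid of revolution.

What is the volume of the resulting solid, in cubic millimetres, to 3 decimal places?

Volume = 9726.938 mm³

Profile (r,z), 6 vertices: (0.5,16) (2,11.5) (7.5,13) (18,37) (15.5,39.5) (4.5,39)
edge 0: (0.5,16)→(2,11.5)  cross = 0.5·11.5 − 2·16 = -26.2500; (r_i+r_j)·cross = 2.5·-26.2500 = -65.6250
edge 1: (2,11.5)→(7.5,13)  cross = 2·13 − 7.5·11.5 = -60.2500; (r_i+r_j)·cross = 9.5·-60.2500 = -572.3750
edge 2: (7.5,13)→(18,37)  cross = 7.5·37 − 18·13 = 43.5000; (r_i+r_j)·cross = 25.5·43.5000 = 1109.2500
edge 3: (18,37)→(15.5,39.5)  cross = 18·39.5 − 15.5·37 = 137.5000; (r_i+r_j)·cross = 33.5·137.5000 = 4606.2500
edge 4: (15.5,39.5)→(4.5,39)  cross = 15.5·39 − 4.5·39.5 = 426.7500; (r_i+r_j)·cross = 20·426.7500 = 8535.0000
edge 5: (4.5,39)→(0.5,16)  cross = 4.5·16 − 0.5·39 = 52.5000; (r_i+r_j)·cross = 5·52.5000 = 262.5000
Σcross = 573.7500 → A = |Σcross|/2 = 286.8750 mm²
Σ(r_i+r_j)·cross = 13875.0000 → first moment M = |Σ|/6 = 2312.5000
R_c = M/A = 2312.5000/286.8750 = 8.0610 mm
θ = 241° = 4.206243 rad
V = θ·R_c·A = 4.206243·8.0610·286.8750 = 9726.938 mm³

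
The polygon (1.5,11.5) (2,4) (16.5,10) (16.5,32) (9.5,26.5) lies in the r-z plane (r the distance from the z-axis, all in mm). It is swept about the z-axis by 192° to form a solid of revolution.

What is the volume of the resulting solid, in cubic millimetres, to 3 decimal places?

Profile (r,z), 5 vertices: (1.5,11.5) (2,4) (16.5,10) (16.5,32) (9.5,26.5)
edge 0: (1.5,11.5)→(2,4)  cross = 1.5·4 − 2·11.5 = -17.0000; (r_i+r_j)·cross = 3.5·-17.0000 = -59.5000
edge 1: (2,4)→(16.5,10)  cross = 2·10 − 16.5·4 = -46.0000; (r_i+r_j)·cross = 18.5·-46.0000 = -851.0000
edge 2: (16.5,10)→(16.5,32)  cross = 16.5·32 − 16.5·10 = 363.0000; (r_i+r_j)·cross = 33·363.0000 = 11979.0000
edge 3: (16.5,32)→(9.5,26.5)  cross = 16.5·26.5 − 9.5·32 = 133.2500; (r_i+r_j)·cross = 26·133.2500 = 3464.5000
edge 4: (9.5,26.5)→(1.5,11.5)  cross = 9.5·11.5 − 1.5·26.5 = 69.5000; (r_i+r_j)·cross = 11·69.5000 = 764.5000
Σcross = 502.7500 → A = |Σcross|/2 = 251.3750 mm²
Σ(r_i+r_j)·cross = 15297.5000 → first moment M = |Σ|/6 = 2549.5833
R_c = M/A = 2549.5833/251.3750 = 10.1425 mm
θ = 192° = 3.351032 rad
V = θ·R_c·A = 3.351032·10.1425·251.3750 = 8543.736 mm³

Volume = 8543.736 mm³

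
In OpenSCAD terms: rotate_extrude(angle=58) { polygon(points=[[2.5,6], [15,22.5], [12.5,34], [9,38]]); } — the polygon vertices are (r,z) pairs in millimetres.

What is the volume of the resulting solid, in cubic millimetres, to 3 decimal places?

Volume = 1495.154 mm³

Profile (r,z), 4 vertices: (2.5,6) (15,22.5) (12.5,34) (9,38)
edge 0: (2.5,6)→(15,22.5)  cross = 2.5·22.5 − 15·6 = -33.7500; (r_i+r_j)·cross = 17.5·-33.7500 = -590.6250
edge 1: (15,22.5)→(12.5,34)  cross = 15·34 − 12.5·22.5 = 228.7500; (r_i+r_j)·cross = 27.5·228.7500 = 6290.6250
edge 2: (12.5,34)→(9,38)  cross = 12.5·38 − 9·34 = 169.0000; (r_i+r_j)·cross = 21.5·169.0000 = 3633.5000
edge 3: (9,38)→(2.5,6)  cross = 9·6 − 2.5·38 = -41.0000; (r_i+r_j)·cross = 11.5·-41.0000 = -471.5000
Σcross = 323.0000 → A = |Σcross|/2 = 161.5000 mm²
Σ(r_i+r_j)·cross = 8862.0000 → first moment M = |Σ|/6 = 1477.0000
R_c = M/A = 1477.0000/161.5000 = 9.1455 mm
θ = 58° = 1.012291 rad
V = θ·R_c·A = 1.012291·9.1455·161.5000 = 1495.154 mm³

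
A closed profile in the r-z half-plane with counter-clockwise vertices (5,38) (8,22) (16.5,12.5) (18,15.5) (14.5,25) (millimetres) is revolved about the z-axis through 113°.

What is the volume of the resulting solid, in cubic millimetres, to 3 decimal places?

Profile (r,z), 5 vertices: (5,38) (8,22) (16.5,12.5) (18,15.5) (14.5,25)
edge 0: (5,38)→(8,22)  cross = 5·22 − 8·38 = -194.0000; (r_i+r_j)·cross = 13·-194.0000 = -2522.0000
edge 1: (8,22)→(16.5,12.5)  cross = 8·12.5 − 16.5·22 = -263.0000; (r_i+r_j)·cross = 24.5·-263.0000 = -6443.5000
edge 2: (16.5,12.5)→(18,15.5)  cross = 16.5·15.5 − 18·12.5 = 30.7500; (r_i+r_j)·cross = 34.5·30.7500 = 1060.8750
edge 3: (18,15.5)→(14.5,25)  cross = 18·25 − 14.5·15.5 = 225.2500; (r_i+r_j)·cross = 32.5·225.2500 = 7320.6250
edge 4: (14.5,25)→(5,38)  cross = 14.5·38 − 5·25 = 426.0000; (r_i+r_j)·cross = 19.5·426.0000 = 8307.0000
Σcross = 225.0000 → A = |Σcross|/2 = 112.5000 mm²
Σ(r_i+r_j)·cross = 7723.0000 → first moment M = |Σ|/6 = 1287.1667
R_c = M/A = 1287.1667/112.5000 = 11.4415 mm
θ = 113° = 1.972222 rad
V = θ·R_c·A = 1.972222·11.4415·112.5000 = 2538.578 mm³

Volume = 2538.578 mm³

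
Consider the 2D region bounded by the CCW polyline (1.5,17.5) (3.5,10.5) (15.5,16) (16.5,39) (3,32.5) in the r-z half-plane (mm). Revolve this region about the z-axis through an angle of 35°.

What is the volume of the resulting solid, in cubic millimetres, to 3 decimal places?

Volume = 1713.732 mm³

Profile (r,z), 5 vertices: (1.5,17.5) (3.5,10.5) (15.5,16) (16.5,39) (3,32.5)
edge 0: (1.5,17.5)→(3.5,10.5)  cross = 1.5·10.5 − 3.5·17.5 = -45.5000; (r_i+r_j)·cross = 5·-45.5000 = -227.5000
edge 1: (3.5,10.5)→(15.5,16)  cross = 3.5·16 − 15.5·10.5 = -106.7500; (r_i+r_j)·cross = 19·-106.7500 = -2028.2500
edge 2: (15.5,16)→(16.5,39)  cross = 15.5·39 − 16.5·16 = 340.5000; (r_i+r_j)·cross = 32·340.5000 = 10896.0000
edge 3: (16.5,39)→(3,32.5)  cross = 16.5·32.5 − 3·39 = 419.2500; (r_i+r_j)·cross = 19.5·419.2500 = 8175.3750
edge 4: (3,32.5)→(1.5,17.5)  cross = 3·17.5 − 1.5·32.5 = 3.7500; (r_i+r_j)·cross = 4.5·3.7500 = 16.8750
Σcross = 611.2500 → A = |Σcross|/2 = 305.6250 mm²
Σ(r_i+r_j)·cross = 16832.5000 → first moment M = |Σ|/6 = 2805.4167
R_c = M/A = 2805.4167/305.6250 = 9.1793 mm
θ = 35° = 0.610865 rad
V = θ·R_c·A = 0.610865·9.1793·305.6250 = 1713.732 mm³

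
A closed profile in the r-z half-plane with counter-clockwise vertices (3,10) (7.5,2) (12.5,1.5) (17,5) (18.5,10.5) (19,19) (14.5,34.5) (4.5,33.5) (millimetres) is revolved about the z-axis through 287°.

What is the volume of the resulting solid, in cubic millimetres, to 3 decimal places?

Profile (r,z), 8 vertices: (3,10) (7.5,2) (12.5,1.5) (17,5) (18.5,10.5) (19,19) (14.5,34.5) (4.5,33.5)
edge 0: (3,10)→(7.5,2)  cross = 3·2 − 7.5·10 = -69.0000; (r_i+r_j)·cross = 10.5·-69.0000 = -724.5000
edge 1: (7.5,2)→(12.5,1.5)  cross = 7.5·1.5 − 12.5·2 = -13.7500; (r_i+r_j)·cross = 20·-13.7500 = -275.0000
edge 2: (12.5,1.5)→(17,5)  cross = 12.5·5 − 17·1.5 = 37.0000; (r_i+r_j)·cross = 29.5·37.0000 = 1091.5000
edge 3: (17,5)→(18.5,10.5)  cross = 17·10.5 − 18.5·5 = 86.0000; (r_i+r_j)·cross = 35.5·86.0000 = 3053.0000
edge 4: (18.5,10.5)→(19,19)  cross = 18.5·19 − 19·10.5 = 152.0000; (r_i+r_j)·cross = 37.5·152.0000 = 5700.0000
edge 5: (19,19)→(14.5,34.5)  cross = 19·34.5 − 14.5·19 = 380.0000; (r_i+r_j)·cross = 33.5·380.0000 = 12730.0000
edge 6: (14.5,34.5)→(4.5,33.5)  cross = 14.5·33.5 − 4.5·34.5 = 330.5000; (r_i+r_j)·cross = 19·330.5000 = 6279.5000
edge 7: (4.5,33.5)→(3,10)  cross = 4.5·10 − 3·33.5 = -55.5000; (r_i+r_j)·cross = 7.5·-55.5000 = -416.2500
Σcross = 847.2500 → A = |Σcross|/2 = 423.6250 mm²
Σ(r_i+r_j)·cross = 27438.2500 → first moment M = |Σ|/6 = 4573.0417
R_c = M/A = 4573.0417/423.6250 = 10.7950 mm
θ = 287° = 5.009095 rad
V = θ·R_c·A = 5.009095·10.7950·423.6250 = 22906.800 mm³

Volume = 22906.800 mm³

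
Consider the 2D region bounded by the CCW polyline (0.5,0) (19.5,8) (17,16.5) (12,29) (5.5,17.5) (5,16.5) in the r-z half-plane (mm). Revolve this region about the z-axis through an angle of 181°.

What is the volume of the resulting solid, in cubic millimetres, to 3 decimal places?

Profile (r,z), 6 vertices: (0.5,0) (19.5,8) (17,16.5) (12,29) (5.5,17.5) (5,16.5)
edge 0: (0.5,0)→(19.5,8)  cross = 0.5·8 − 19.5·0 = 4.0000; (r_i+r_j)·cross = 20·4.0000 = 80.0000
edge 1: (19.5,8)→(17,16.5)  cross = 19.5·16.5 − 17·8 = 185.7500; (r_i+r_j)·cross = 36.5·185.7500 = 6779.8750
edge 2: (17,16.5)→(12,29)  cross = 17·29 − 12·16.5 = 295.0000; (r_i+r_j)·cross = 29·295.0000 = 8555.0000
edge 3: (12,29)→(5.5,17.5)  cross = 12·17.5 − 5.5·29 = 50.5000; (r_i+r_j)·cross = 17.5·50.5000 = 883.7500
edge 4: (5.5,17.5)→(5,16.5)  cross = 5.5·16.5 − 5·17.5 = 3.2500; (r_i+r_j)·cross = 10.5·3.2500 = 34.1250
edge 5: (5,16.5)→(0.5,0)  cross = 5·0 − 0.5·16.5 = -8.2500; (r_i+r_j)·cross = 5.5·-8.2500 = -45.3750
Σcross = 530.2500 → A = |Σcross|/2 = 265.1250 mm²
Σ(r_i+r_j)·cross = 16287.3750 → first moment M = |Σ|/6 = 2714.5625
R_c = M/A = 2714.5625/265.1250 = 10.2388 mm
θ = 181° = 3.159046 rad
V = θ·R_c·A = 3.159046·10.2388·265.1250 = 8575.428 mm³

Volume = 8575.428 mm³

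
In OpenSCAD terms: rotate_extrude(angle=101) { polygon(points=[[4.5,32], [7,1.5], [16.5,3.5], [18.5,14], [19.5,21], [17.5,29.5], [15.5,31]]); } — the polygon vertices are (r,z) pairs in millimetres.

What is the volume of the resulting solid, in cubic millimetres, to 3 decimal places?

Profile (r,z), 7 vertices: (4.5,32) (7,1.5) (16.5,3.5) (18.5,14) (19.5,21) (17.5,29.5) (15.5,31)
edge 0: (4.5,32)→(7,1.5)  cross = 4.5·1.5 − 7·32 = -217.2500; (r_i+r_j)·cross = 11.5·-217.2500 = -2498.3750
edge 1: (7,1.5)→(16.5,3.5)  cross = 7·3.5 − 16.5·1.5 = -0.2500; (r_i+r_j)·cross = 23.5·-0.2500 = -5.8750
edge 2: (16.5,3.5)→(18.5,14)  cross = 16.5·14 − 18.5·3.5 = 166.2500; (r_i+r_j)·cross = 35·166.2500 = 5818.7500
edge 3: (18.5,14)→(19.5,21)  cross = 18.5·21 − 19.5·14 = 115.5000; (r_i+r_j)·cross = 38·115.5000 = 4389.0000
edge 4: (19.5,21)→(17.5,29.5)  cross = 19.5·29.5 − 17.5·21 = 207.7500; (r_i+r_j)·cross = 37·207.7500 = 7686.7500
edge 5: (17.5,29.5)→(15.5,31)  cross = 17.5·31 − 15.5·29.5 = 85.2500; (r_i+r_j)·cross = 33·85.2500 = 2813.2500
edge 6: (15.5,31)→(4.5,32)  cross = 15.5·32 − 4.5·31 = 356.5000; (r_i+r_j)·cross = 20·356.5000 = 7130.0000
Σcross = 713.7500 → A = |Σcross|/2 = 356.8750 mm²
Σ(r_i+r_j)·cross = 25333.5000 → first moment M = |Σ|/6 = 4222.2500
R_c = M/A = 4222.2500/356.8750 = 11.8312 mm
θ = 101° = 1.762783 rad
V = θ·R_c·A = 1.762783·11.8312·356.8750 = 7442.909 mm³

Volume = 7442.909 mm³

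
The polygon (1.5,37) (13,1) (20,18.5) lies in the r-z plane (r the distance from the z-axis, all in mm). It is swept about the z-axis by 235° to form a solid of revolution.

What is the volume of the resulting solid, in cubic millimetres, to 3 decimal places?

Profile (r,z), 3 vertices: (1.5,37) (13,1) (20,18.5)
edge 0: (1.5,37)→(13,1)  cross = 1.5·1 − 13·37 = -479.5000; (r_i+r_j)·cross = 14.5·-479.5000 = -6952.7500
edge 1: (13,1)→(20,18.5)  cross = 13·18.5 − 20·1 = 220.5000; (r_i+r_j)·cross = 33·220.5000 = 7276.5000
edge 2: (20,18.5)→(1.5,37)  cross = 20·37 − 1.5·18.5 = 712.2500; (r_i+r_j)·cross = 21.5·712.2500 = 15313.3750
Σcross = 453.2500 → A = |Σcross|/2 = 226.6250 mm²
Σ(r_i+r_j)·cross = 15637.1250 → first moment M = |Σ|/6 = 2606.1875
R_c = M/A = 2606.1875/226.6250 = 11.5000 mm
θ = 235° = 4.101524 rad
V = θ·R_c·A = 4.101524·11.5000·226.6250 = 10689.340 mm³

Volume = 10689.340 mm³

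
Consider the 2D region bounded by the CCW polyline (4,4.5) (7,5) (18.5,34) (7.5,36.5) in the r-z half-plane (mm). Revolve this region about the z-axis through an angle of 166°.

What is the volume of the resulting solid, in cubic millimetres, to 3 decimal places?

Profile (r,z), 4 vertices: (4,4.5) (7,5) (18.5,34) (7.5,36.5)
edge 0: (4,4.5)→(7,5)  cross = 4·5 − 7·4.5 = -11.5000; (r_i+r_j)·cross = 11·-11.5000 = -126.5000
edge 1: (7,5)→(18.5,34)  cross = 7·34 − 18.5·5 = 145.5000; (r_i+r_j)·cross = 25.5·145.5000 = 3710.2500
edge 2: (18.5,34)→(7.5,36.5)  cross = 18.5·36.5 − 7.5·34 = 420.2500; (r_i+r_j)·cross = 26·420.2500 = 10926.5000
edge 3: (7.5,36.5)→(4,4.5)  cross = 7.5·4.5 − 4·36.5 = -112.2500; (r_i+r_j)·cross = 11.5·-112.2500 = -1290.8750
Σcross = 442.0000 → A = |Σcross|/2 = 221.0000 mm²
Σ(r_i+r_j)·cross = 13219.3750 → first moment M = |Σ|/6 = 2203.2292
R_c = M/A = 2203.2292/221.0000 = 9.9694 mm
θ = 166° = 2.897247 rad
V = θ·R_c·A = 2.897247·9.9694·221.0000 = 6383.298 mm³

Volume = 6383.298 mm³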